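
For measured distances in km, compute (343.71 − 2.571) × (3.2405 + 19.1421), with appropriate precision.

343.71 − 2.571 = 341.139, limited to 2 d.p. → 5 s.f.; 3.2405 + 19.1421 = 22.3826, limited to 4 d.p. → 6 s.f.
Carrying full precision, 341.139 × 22.3826 = 7635.5777814; keep min(5, 6) = 5 s.f.
Rounded to 5 significant figures: 7635.6 km².

7635.6 km²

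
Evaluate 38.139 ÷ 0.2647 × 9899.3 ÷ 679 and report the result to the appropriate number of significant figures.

2.10 × 10³

38.139 ÷ 0.2647 × 9899.3 ÷ 679 = 2100.63245912…
Multiplication/division keeps the fewest significant figures: 38.139 → 5 s.f., 0.2647 → 4 s.f., 9899.3 → 5 s.f., 679 → 3 s.f.; limit is 3.
Rounded to 3 significant figures: 2.10 × 10³.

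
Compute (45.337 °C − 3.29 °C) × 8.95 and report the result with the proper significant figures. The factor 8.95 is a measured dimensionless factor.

45.337 °C − 3.29 °C = 42.047 °C; the difference is limited to 2 decimal places (4 s.f.).
Carrying full precision, 42.047 × 8.95 = 376.32065 °C; 8.95 has 3 s.f., so the result keeps min(4, 3) = 3 s.f.
Rounded to 3 significant figures: 376 °C.

376 °C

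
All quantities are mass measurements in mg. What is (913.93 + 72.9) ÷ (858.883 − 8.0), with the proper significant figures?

1.160

913.93 + 72.9 = 986.83, limited to 1 d.p. → 4 s.f.; 858.883 − 8.0 = 850.883, limited to 1 d.p. → 4 s.f.
Carrying full precision, 986.83 ÷ 850.883 = 1.15977167249…; keep min(4, 4) = 4 s.f.
Rounded to 4 significant figures: 1.160.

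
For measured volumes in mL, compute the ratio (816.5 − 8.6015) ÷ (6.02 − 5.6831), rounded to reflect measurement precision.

816.5 − 8.6015 = 807.8985, limited to 1 d.p. → 4 s.f.; 6.02 − 5.6831 = 0.3369, limited to 2 d.p. → 2 s.f.
Carrying full precision, 807.8985 ÷ 0.3369 = 2398.03650935…; keep min(4, 2) = 2 s.f.
Rounded to 2 significant figures: 2.4 × 10^3.

2.4 × 10^3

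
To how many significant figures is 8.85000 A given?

6

8.85000: trailing zeros after a decimal point are significant.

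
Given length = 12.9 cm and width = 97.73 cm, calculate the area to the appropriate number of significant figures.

1.26 × 10^3 cm²

area = 12.9 cm × 97.73 cm = 1260.717 cm².
12.9 has 3 significant figures; 97.73 has 4.
Division/multiplication keeps the fewest: 3 significant figures.
Rounded: 1.26 × 10^3 cm².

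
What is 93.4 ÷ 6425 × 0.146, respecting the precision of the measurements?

93.4 ÷ 6425 × 0.146 = 0.00212239688716…
Multiplication/division keeps the fewest significant figures: 93.4 → 3 s.f., 6425 → 4 s.f., 0.146 → 3 s.f.; limit is 3.
Rounded to 3 significant figures: 0.00212.

0.00212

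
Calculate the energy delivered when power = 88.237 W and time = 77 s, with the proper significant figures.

6.8 × 10³ J

energy delivered = 88.237 W × 77 s = 6794.249 J.
88.237 has 5 significant figures; 77 has 2.
Division/multiplication keeps the fewest: 2 significant figures.
Rounded: 6.8 × 10³ J.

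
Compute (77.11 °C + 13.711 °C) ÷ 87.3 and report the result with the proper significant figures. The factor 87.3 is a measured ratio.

77.11 °C + 13.711 °C = 90.821 °C; the sum is limited to 2 decimal places (4 s.f.).
Carrying full precision, 90.821 ÷ 87.3 = 1.04033218786… °C; 87.3 has 3 s.f., so the result keeps min(4, 3) = 3 s.f.
Rounded to 3 significant figures: 1.04 °C.

1.04 °C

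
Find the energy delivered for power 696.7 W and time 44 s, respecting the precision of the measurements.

energy delivered = 696.7 W × 44 s = 30654.8 J.
696.7 has 4 significant figures; 44 has 2.
Division/multiplication keeps the fewest: 2 significant figures.
Rounded: 3.1 × 10^4 J.

3.1 × 10^4 J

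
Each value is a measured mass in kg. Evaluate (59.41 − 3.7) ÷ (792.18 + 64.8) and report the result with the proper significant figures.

59.41 − 3.7 = 55.71, limited to 1 d.p. → 3 s.f.; 792.18 + 64.8 = 856.98, limited to 1 d.p. → 4 s.f.
Carrying full precision, 55.71 ÷ 856.98 = 0.0650073513968…; keep min(3, 4) = 3 s.f.
Rounded to 3 significant figures: 0.0650.

0.0650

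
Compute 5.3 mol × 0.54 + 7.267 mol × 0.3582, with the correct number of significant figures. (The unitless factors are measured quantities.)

5.3 × 0.54 = 2.862 → 2.9 mol (2 s.f., last digit at the 10^-1 place).
7.267 × 0.3582 = 2.6030394 → 2.603 mol (4 s.f., last digit at the 10^-3 place).
Sum: 5.4650394 mol; keep the coarser place, 10^-1.
Result: 5.5 mol.

5.5 mol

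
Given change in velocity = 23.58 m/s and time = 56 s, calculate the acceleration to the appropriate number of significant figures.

0.42 m/s²

acceleration = 23.58 m/s ÷ 56 s = 0.421071428571… m/s².
23.58 has 4 significant figures; 56 has 2.
Division/multiplication keeps the fewest: 2 significant figures.
Rounded: 0.42 m/s².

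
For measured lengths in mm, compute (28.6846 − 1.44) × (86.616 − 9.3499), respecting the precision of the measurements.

2105 mm²

28.6846 − 1.44 = 27.2446, limited to 2 d.p. → 4 s.f.; 86.616 − 9.3499 = 77.2661, limited to 3 d.p. → 5 s.f.
Carrying full precision, 27.2446 × 77.2661 = 2105.08398806; keep min(4, 5) = 4 s.f.
Rounded to 4 significant figures: 2105 mm².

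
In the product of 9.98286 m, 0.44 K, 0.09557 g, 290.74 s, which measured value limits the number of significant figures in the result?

9.98286 m → 6 s.f.; 0.44 K → 2 s.f.; 0.09557 g → 4 s.f.; 290.74 s → 5 s.f.
The fewest is 2 significant figures, from 0.44 K.

0.44 K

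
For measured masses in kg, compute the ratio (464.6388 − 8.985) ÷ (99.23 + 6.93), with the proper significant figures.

464.6388 − 8.985 = 455.6538, limited to 3 d.p. → 6 s.f.; 99.23 + 6.93 = 106.16, limited to 2 d.p. → 5 s.f.
Carrying full precision, 455.6538 ÷ 106.16 = 4.29214204974…; keep min(6, 5) = 5 s.f.
Rounded to 5 significant figures: 4.2921.

4.2921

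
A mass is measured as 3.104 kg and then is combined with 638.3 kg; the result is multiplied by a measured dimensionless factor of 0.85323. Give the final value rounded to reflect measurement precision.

3.104 kg + 638.3 kg = 641.404 kg; the sum is limited to 1 decimal place (4 s.f.).
Carrying full precision, 641.404 × 0.85323 = 547.26513492 kg; 0.85323 has 5 s.f., so the result keeps min(4, 5) = 4 s.f.
Rounded to 4 significant figures: 547.3 kg.

547.3 kg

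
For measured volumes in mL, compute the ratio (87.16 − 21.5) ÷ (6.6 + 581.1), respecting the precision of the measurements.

0.112

87.16 − 21.5 = 65.66, limited to 1 d.p. → 3 s.f.; 6.6 + 581.1 = 587.7, limited to 1 d.p. → 4 s.f.
Carrying full precision, 65.66 ÷ 587.7 = 0.111723668538…; keep min(3, 4) = 3 s.f.
Rounded to 3 significant figures: 0.112.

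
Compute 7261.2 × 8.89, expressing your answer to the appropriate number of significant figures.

7261.2 × 8.89 = 64552.068
Multiplication/division keeps the fewest significant figures: 7261.2 → 5 s.f., 8.89 → 3 s.f.; limit is 3.
Rounded to 3 significant figures: 6.46 × 10⁴.

6.46 × 10⁴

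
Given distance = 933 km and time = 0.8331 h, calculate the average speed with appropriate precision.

average speed = 933 km ÷ 0.8331 h = 1119.9135758… km/h.
933 has 3 significant figures; 0.8331 has 4.
Division/multiplication keeps the fewest: 3 significant figures.
Rounded: 1.12 × 10³ km/h.

1.12 × 10³ km/h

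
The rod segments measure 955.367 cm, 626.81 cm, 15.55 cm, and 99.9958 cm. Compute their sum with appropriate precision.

1697.72 cm

955.367 cm + 626.81 cm + 15.55 cm + 99.9958 cm = 1697.7228 cm.
Addition/subtraction keeps the fewest decimal places: 955.367 → 3 decimal places, 626.81 → 2 decimal places, 15.55 → 2 decimal places, 99.9958 → 4 decimal places; limit is 2.
Rounded to 2 decimal places: 1697.72 cm.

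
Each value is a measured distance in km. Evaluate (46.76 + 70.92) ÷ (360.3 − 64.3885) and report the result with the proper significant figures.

46.76 + 70.92 = 117.68, limited to 2 d.p. → 5 s.f.; 360.3 − 64.3885 = 295.9115, limited to 1 d.p. → 4 s.f.
Carrying full precision, 117.68 ÷ 295.9115 = 0.397686470448…; keep min(5, 4) = 4 s.f.
Rounded to 4 significant figures: 0.3977.

0.3977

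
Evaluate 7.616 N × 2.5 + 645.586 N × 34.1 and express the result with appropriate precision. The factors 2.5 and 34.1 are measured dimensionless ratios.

2.20 × 10^4 N

7.616 × 2.5 = 19.04 → 19 N (2 s.f., last digit at the 10^0 place).
645.586 × 34.1 = 22014.4826 → 2.20 × 10^4 N (3 s.f., last digit at the 10^2 place).
Sum: 22033.5226 N; keep the coarser place, 10^2.
Result: 2.20 × 10^4 N.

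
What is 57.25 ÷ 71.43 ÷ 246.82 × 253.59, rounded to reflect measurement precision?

0.8235

57.25 ÷ 71.43 ÷ 246.82 × 253.59 = 0.823467790429…
Multiplication/division keeps the fewest significant figures: 57.25 → 4 s.f., 71.43 → 4 s.f., 246.82 → 5 s.f., 253.59 → 5 s.f.; limit is 4.
Rounded to 4 significant figures: 0.8235.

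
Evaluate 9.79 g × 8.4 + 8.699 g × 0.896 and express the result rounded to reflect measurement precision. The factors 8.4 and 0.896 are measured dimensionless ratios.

90. g

9.79 × 8.4 = 82.236 → 82 g (2 s.f., last digit at the 10^0 place).
8.699 × 0.896 = 7.794304 → 7.79 g (3 s.f., last digit at the 10^-2 place).
Sum: 90.030304 g; keep the coarser place, 10^0.
Result: 90. g.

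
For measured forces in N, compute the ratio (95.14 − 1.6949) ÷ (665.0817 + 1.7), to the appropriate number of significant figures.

0.1401

95.14 − 1.6949 = 93.4451, limited to 2 d.p. → 4 s.f.; 665.0817 + 1.7 = 666.7817, limited to 1 d.p. → 4 s.f.
Carrying full precision, 93.4451 ÷ 666.7817 = 0.140143468245…; keep min(4, 4) = 4 s.f.
Rounded to 4 significant figures: 0.1401.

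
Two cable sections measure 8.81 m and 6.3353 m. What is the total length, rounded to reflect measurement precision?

8.81 m + 6.3353 m = 15.1453 m.
Addition/subtraction keeps the fewest decimal places: 8.81 → 2 decimal places, 6.3353 → 4 decimal places; limit is 2.
Rounded to 2 decimal places: 15.15 m.

15.15 m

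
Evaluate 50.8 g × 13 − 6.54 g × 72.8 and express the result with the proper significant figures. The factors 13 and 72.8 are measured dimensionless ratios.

50.8 × 13 = 660.4 → 6.6 × 10² g (2 s.f., last digit at the 10^1 place).
6.54 × 72.8 = 476.112 → 476 g (3 s.f., last digit at the 10^0 place).
Difference: 184.288 g; keep the coarser place, 10^1.
Result: 1.8 × 10² g.

1.8 × 10² g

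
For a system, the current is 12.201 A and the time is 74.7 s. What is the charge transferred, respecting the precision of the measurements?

charge transferred = 12.201 A × 74.7 s = 911.4147 C.
12.201 has 5 significant figures; 74.7 has 3.
Division/multiplication keeps the fewest: 3 significant figures.
Rounded: 911 C.

911 C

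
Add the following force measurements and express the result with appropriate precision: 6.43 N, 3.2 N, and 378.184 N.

387.8 N

6.43 N + 3.2 N + 378.184 N = 387.814 N.
Addition/subtraction keeps the fewest decimal places: 6.43 → 2 decimal places, 3.2 → 1 decimal place, 378.184 → 3 decimal places; limit is 1.
Rounded to 1 decimal place: 387.8 N.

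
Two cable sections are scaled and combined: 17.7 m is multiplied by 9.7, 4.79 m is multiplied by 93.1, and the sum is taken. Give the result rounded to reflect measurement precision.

6.2 × 10² m

17.7 × 9.7 = 171.69 → 1.7 × 10² m (2 s.f., last digit at the 10^1 place).
4.79 × 93.1 = 445.949 → 4.46 × 10² m (3 s.f., last digit at the 10^0 place).
Sum: 617.639 m; keep the coarser place, 10^1.
Result: 6.2 × 10² m.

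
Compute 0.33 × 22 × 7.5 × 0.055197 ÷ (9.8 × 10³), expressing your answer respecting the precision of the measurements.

0.33 × 22 × 7.5 × 0.055197 ÷ (9.8 × 10³) = 0.000306681290816…
Multiplication/division keeps the fewest significant figures: 0.33 → 2 s.f., 22 → 2 s.f., 7.5 → 2 s.f., 0.055197 → 5 s.f., 9.8 × 10³ → 2 s.f.; limit is 2.
Rounded to 2 significant figures: 3.1 × 10⁻⁴.

3.1 × 10⁻⁴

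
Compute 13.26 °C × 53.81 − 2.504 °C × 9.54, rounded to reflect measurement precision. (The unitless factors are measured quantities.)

13.26 × 53.81 = 713.5206 → 713.5 °C (4 s.f., last digit at the 10^-1 place).
2.504 × 9.54 = 23.88816 → 23.9 °C (3 s.f., last digit at the 10^-1 place).
Difference: 689.63244 °C; keep the coarser place, 10^-1.
Result: 689.6 °C.

689.6 °C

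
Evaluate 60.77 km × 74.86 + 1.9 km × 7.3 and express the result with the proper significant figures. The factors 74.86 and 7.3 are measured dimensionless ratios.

4.563 × 10³ km

60.77 × 74.86 = 4549.2422 → 4549 km (4 s.f., last digit at the 10^0 place).
1.9 × 7.3 = 13.87 → 14 km (2 s.f., last digit at the 10^0 place).
Sum: 4563.1122 km; keep the coarser place, 10^0.
Result: 4.563 × 10³ km.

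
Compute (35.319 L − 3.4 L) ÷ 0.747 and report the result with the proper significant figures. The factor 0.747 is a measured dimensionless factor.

42.7 L

35.319 L − 3.4 L = 31.919 L; the difference is limited to 1 decimal place (3 s.f.).
Carrying full precision, 31.919 ÷ 0.747 = 42.7295850067… L; 0.747 has 3 s.f., so the result keeps min(3, 3) = 3 s.f.
Rounded to 3 significant figures: 42.7 L.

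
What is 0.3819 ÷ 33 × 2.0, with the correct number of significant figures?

0.023

0.3819 ÷ 33 × 2.0 = 0.0231454545455…
Multiplication/division keeps the fewest significant figures: 0.3819 → 4 s.f., 33 → 2 s.f., 2.0 → 2 s.f.; limit is 2.
Rounded to 2 significant figures: 0.023.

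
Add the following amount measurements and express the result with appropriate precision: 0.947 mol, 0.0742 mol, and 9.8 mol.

0.947 mol + 0.0742 mol + 9.8 mol = 10.8212 mol.
Addition/subtraction keeps the fewest decimal places: 0.947 → 3 decimal places, 0.0742 → 4 decimal places, 9.8 → 1 decimal place; limit is 1.
Rounded to 1 decimal place: 10.8 mol.

10.8 mol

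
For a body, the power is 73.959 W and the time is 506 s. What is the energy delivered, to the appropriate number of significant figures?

3.74 × 10^4 J

energy delivered = 73.959 W × 506 s = 37423.254 J.
73.959 has 5 significant figures; 506 has 3.
Division/multiplication keeps the fewest: 3 significant figures.
Rounded: 3.74 × 10^4 J.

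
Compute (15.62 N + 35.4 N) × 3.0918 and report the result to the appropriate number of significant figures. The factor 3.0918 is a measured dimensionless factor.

15.62 N + 35.4 N = 51.02 N; the sum is limited to 1 decimal place (3 s.f.).
Carrying full precision, 51.02 × 3.0918 = 157.743636 N; 3.0918 has 5 s.f., so the result keeps min(3, 5) = 3 s.f.
Rounded to 3 significant figures: 158 N.

158 N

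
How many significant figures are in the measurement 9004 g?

9004: zeros between nonzero digits are significant.

4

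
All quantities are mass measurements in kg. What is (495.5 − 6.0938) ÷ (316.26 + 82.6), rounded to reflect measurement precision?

495.5 − 6.0938 = 489.4062, limited to 1 d.p. → 4 s.f.; 316.26 + 82.6 = 398.86, limited to 1 d.p. → 4 s.f.
Carrying full precision, 489.4062 ÷ 398.86 = 1.22701248558…; keep min(4, 4) = 4 s.f.
Rounded to 4 significant figures: 1.227.

1.227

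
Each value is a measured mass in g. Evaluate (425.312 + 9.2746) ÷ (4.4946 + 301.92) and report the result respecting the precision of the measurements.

1.4183

425.312 + 9.2746 = 434.5866, limited to 3 d.p. → 6 s.f.; 4.4946 + 301.92 = 306.4146, limited to 2 d.p. → 5 s.f.
Carrying full precision, 434.5866 ÷ 306.4146 = 1.41829599503…; keep min(6, 5) = 5 s.f.
Rounded to 5 significant figures: 1.4183.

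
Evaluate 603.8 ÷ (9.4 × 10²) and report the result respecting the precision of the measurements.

603.8 ÷ (9.4 × 10²) = 0.642340425532…
Multiplication/division keeps the fewest significant figures: 603.8 → 4 s.f., 9.4 × 10² → 2 s.f.; limit is 2.
Rounded to 2 significant figures: 0.64.

0.64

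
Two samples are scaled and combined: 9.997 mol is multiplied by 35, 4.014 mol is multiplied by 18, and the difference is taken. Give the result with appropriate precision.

2.8 × 10² mol

9.997 × 35 = 349.895 → 3.5 × 10² mol (2 s.f., last digit at the 10^1 place).
4.014 × 18 = 72.252 → 72 mol (2 s.f., last digit at the 10^0 place).
Difference: 277.643 mol; keep the coarser place, 10^1.
Result: 2.8 × 10² mol.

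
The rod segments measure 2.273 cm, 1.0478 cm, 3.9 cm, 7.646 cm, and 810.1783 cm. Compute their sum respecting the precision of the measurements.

2.273 cm + 1.0478 cm + 3.9 cm + 7.646 cm + 810.1783 cm = 825.0451 cm.
Addition/subtraction keeps the fewest decimal places: 2.273 → 3 decimal places, 1.0478 → 4 decimal places, 3.9 → 1 decimal place, 7.646 → 3 decimal places, 810.1783 → 4 decimal places; limit is 1.
Rounded to 1 decimal place: 8.250 × 10^2 cm.

8.250 × 10^2 cm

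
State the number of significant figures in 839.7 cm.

4

839.7: every digit is nonzero and significant.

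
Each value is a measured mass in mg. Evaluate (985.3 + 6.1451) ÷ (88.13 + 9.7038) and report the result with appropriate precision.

10.13

985.3 + 6.1451 = 991.4451, limited to 1 d.p. → 4 s.f.; 88.13 + 9.7038 = 97.8338, limited to 2 d.p. → 4 s.f.
Carrying full precision, 991.4451 ÷ 97.8338 = 10.1339731259…; keep min(4, 4) = 4 s.f.
Rounded to 4 significant figures: 10.13.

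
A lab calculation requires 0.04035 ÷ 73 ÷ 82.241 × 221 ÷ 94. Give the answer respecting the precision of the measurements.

0.04035 ÷ 73 ÷ 82.241 × 221 ÷ 94 = 0.0000158014418252…
Multiplication/division keeps the fewest significant figures: 0.04035 → 4 s.f., 73 → 2 s.f., 82.241 → 5 s.f., 221 → 3 s.f., 94 → 2 s.f.; limit is 2.
Rounded to 2 significant figures: 1.6 × 10⁻⁵.

1.6 × 10⁻⁵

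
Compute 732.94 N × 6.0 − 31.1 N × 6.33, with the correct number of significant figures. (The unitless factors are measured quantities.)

732.94 × 6.0 = 4397.64 → 4.4 × 10³ N (2 s.f., last digit at the 10^2 place).
31.1 × 6.33 = 196.863 → 197 N (3 s.f., last digit at the 10^0 place).
Difference: 4200.777 N; keep the coarser place, 10^2.
Result: 4.2 × 10³ N.

4.2 × 10³ N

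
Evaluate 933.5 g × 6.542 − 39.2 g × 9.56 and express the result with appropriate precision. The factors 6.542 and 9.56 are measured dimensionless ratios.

5732 g

933.5 × 6.542 = 6106.957 → 6107 g (4 s.f., last digit at the 10^0 place).
39.2 × 9.56 = 374.752 → 375 g (3 s.f., last digit at the 10^0 place).
Difference: 5732.205 g; keep the coarser place, 10^0.
Result: 5732 g.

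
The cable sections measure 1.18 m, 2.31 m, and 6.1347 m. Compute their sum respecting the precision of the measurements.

9.62 m

1.18 m + 2.31 m + 6.1347 m = 9.6247 m.
Addition/subtraction keeps the fewest decimal places: 1.18 → 2 decimal places, 2.31 → 2 decimal places, 6.1347 → 4 decimal places; limit is 2.
Rounded to 2 decimal places: 9.62 m.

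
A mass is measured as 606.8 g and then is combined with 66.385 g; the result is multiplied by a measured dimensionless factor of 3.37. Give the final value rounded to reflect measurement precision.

2.27 × 10³ g

606.8 g + 66.385 g = 673.185 g; the sum is limited to 1 decimal place (4 s.f.).
Carrying full precision, 673.185 × 3.37 = 2268.63345 g; 3.37 has 3 s.f., so the result keeps min(4, 3) = 3 s.f.
Rounded to 3 significant figures: 2.27 × 10³ g.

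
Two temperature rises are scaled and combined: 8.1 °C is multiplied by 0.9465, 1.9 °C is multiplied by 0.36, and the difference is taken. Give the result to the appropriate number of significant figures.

7.0 °C

8.1 × 0.9465 = 7.66665 → 7.7 °C (2 s.f., last digit at the 10^-1 place).
1.9 × 0.36 = 0.684 → 0.68 °C (2 s.f., last digit at the 10^-2 place).
Difference: 6.98265 °C; keep the coarser place, 10^-1.
Result: 7.0 °C.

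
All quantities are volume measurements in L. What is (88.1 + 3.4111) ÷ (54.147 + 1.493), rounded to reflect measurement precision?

88.1 + 3.4111 = 91.5111, limited to 1 d.p. → 3 s.f.; 54.147 + 1.493 = 55.640, limited to 3 d.p. → 5 s.f.
Carrying full precision, 91.5111 ÷ 55.640 = 1.64469985622…; keep min(3, 5) = 3 s.f.
Rounded to 3 significant figures: 1.64.

1.64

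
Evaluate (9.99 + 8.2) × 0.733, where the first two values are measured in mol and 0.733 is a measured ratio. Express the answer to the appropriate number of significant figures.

13.3 mol

9.99 mol + 8.2 mol = 18.19 mol; the sum is limited to 1 decimal place (3 s.f.).
Carrying full precision, 18.19 × 0.733 = 13.33327 mol; 0.733 has 3 s.f., so the result keeps min(3, 3) = 3 s.f.
Rounded to 3 significant figures: 13.3 mol.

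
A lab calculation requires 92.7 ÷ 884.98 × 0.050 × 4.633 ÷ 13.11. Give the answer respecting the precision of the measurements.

92.7 ÷ 884.98 × 0.050 × 4.633 ÷ 13.11 = 0.00185086989257…
Multiplication/division keeps the fewest significant figures: 92.7 → 3 s.f., 884.98 → 5 s.f., 0.050 → 2 s.f., 4.633 → 4 s.f., 13.11 → 4 s.f.; limit is 2.
Rounded to 2 significant figures: 0.0019.

0.0019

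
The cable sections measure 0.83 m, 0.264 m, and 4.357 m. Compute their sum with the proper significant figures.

0.83 m + 0.264 m + 4.357 m = 5.451 m.
Addition/subtraction keeps the fewest decimal places: 0.83 → 2 decimal places, 0.264 → 3 decimal places, 4.357 → 3 decimal places; limit is 2.
Rounded to 2 decimal places: 5.45 m.

5.45 m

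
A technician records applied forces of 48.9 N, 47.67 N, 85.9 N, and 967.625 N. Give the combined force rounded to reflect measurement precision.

48.9 N + 47.67 N + 85.9 N + 967.625 N = 1150.095 N.
Addition/subtraction keeps the fewest decimal places: 48.9 → 1 decimal place, 47.67 → 2 decimal places, 85.9 → 1 decimal place, 967.625 → 3 decimal places; limit is 1.
Rounded to 1 decimal place: 1150.1 N.

1150.1 N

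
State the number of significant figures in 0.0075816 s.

5

0.0075816: leading zeros are not significant.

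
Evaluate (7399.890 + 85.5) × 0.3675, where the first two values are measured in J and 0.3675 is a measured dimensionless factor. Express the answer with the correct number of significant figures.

2751 J

7399.890 J + 85.5 J = 7485.390 J; the sum is limited to 1 decimal place (5 s.f.).
Carrying full precision, 7485.390 × 0.3675 = 2750.880825 J; 0.3675 has 4 s.f., so the result keeps min(5, 4) = 4 s.f.
Rounded to 4 significant figures: 2751 J.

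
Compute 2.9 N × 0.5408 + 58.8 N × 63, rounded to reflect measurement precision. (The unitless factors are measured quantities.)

3.7 × 10³ N

2.9 × 0.5408 = 1.56832 → 1.6 N (2 s.f., last digit at the 10^-1 place).
58.8 × 63 = 3704.4 → 3.7 × 10³ N (2 s.f., last digit at the 10^2 place).
Sum: 3705.96832 N; keep the coarser place, 10^2.
Result: 3.7 × 10³ N.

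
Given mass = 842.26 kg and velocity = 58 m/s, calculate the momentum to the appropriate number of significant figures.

4.9 × 10⁴ kg·m/s

momentum = 842.26 kg × 58 m/s = 48851.08 kg·m/s.
842.26 has 5 significant figures; 58 has 2.
Division/multiplication keeps the fewest: 2 significant figures.
Rounded: 4.9 × 10⁴ kg·m/s.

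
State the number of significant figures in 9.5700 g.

9.5700: trailing zeros after a decimal point are significant.

5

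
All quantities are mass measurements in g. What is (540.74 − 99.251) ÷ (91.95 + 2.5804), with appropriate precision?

540.74 − 99.251 = 441.489, limited to 2 d.p. → 5 s.f.; 91.95 + 2.5804 = 94.5304, limited to 2 d.p. → 4 s.f.
Carrying full precision, 441.489 ÷ 94.5304 = 4.67033885396…; keep min(5, 4) = 4 s.f.
Rounded to 4 significant figures: 4.670.

4.670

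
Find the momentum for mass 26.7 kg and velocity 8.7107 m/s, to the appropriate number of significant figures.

233 kg·m/s

momentum = 26.7 kg × 8.7107 m/s = 232.57569 kg·m/s.
26.7 has 3 significant figures; 8.7107 has 5.
Division/multiplication keeps the fewest: 3 significant figures.
Rounded: 233 kg·m/s.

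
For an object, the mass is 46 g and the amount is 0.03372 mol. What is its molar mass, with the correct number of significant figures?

molar mass = 46 g ÷ 0.03372 mol = 1364.17556346… g/mol.
46 has 2 significant figures; 0.03372 has 4.
Division/multiplication keeps the fewest: 2 significant figures.
Rounded: 1.4 × 10³ g/mol.

1.4 × 10³ g/mol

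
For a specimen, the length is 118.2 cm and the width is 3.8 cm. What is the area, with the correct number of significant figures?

4.5 × 10^2 cm²

area = 118.2 cm × 3.8 cm = 449.16 cm².
118.2 has 4 significant figures; 3.8 has 2.
Division/multiplication keeps the fewest: 2 significant figures.
Rounded: 4.5 × 10^2 cm².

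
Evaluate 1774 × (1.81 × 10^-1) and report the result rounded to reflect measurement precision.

321

1774 × (1.81 × 10^-1) = 321.094
Multiplication/division keeps the fewest significant figures: 1774 → 4 s.f., 1.81 × 10^-1 → 3 s.f.; limit is 3.
Rounded to 3 significant figures: 321.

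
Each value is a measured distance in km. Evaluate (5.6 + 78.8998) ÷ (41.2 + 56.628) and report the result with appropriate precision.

5.6 + 78.8998 = 84.4998, limited to 1 d.p. → 3 s.f.; 41.2 + 56.628 = 97.828, limited to 1 d.p. → 3 s.f.
Carrying full precision, 84.4998 ÷ 97.828 = 0.863758842049…; keep min(3, 3) = 3 s.f.
Rounded to 3 significant figures: 0.864.

0.864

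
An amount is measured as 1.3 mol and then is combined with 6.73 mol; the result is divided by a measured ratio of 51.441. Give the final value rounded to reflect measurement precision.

1.3 mol + 6.73 mol = 8.03 mol; the sum is limited to 1 decimal place (2 s.f.).
Carrying full precision, 8.03 ÷ 51.441 = 0.156101164441… mol; 51.441 has 5 s.f., so the result keeps min(2, 5) = 2 s.f.
Rounded to 2 significant figures: 0.16 mol.

0.16 mol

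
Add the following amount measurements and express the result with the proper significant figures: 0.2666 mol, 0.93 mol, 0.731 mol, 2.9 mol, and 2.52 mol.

0.2666 mol + 0.93 mol + 0.731 mol + 2.9 mol + 2.52 mol = 7.3476 mol.
Addition/subtraction keeps the fewest decimal places: 0.2666 → 4 decimal places, 0.93 → 2 decimal places, 0.731 → 3 decimal places, 2.9 → 1 decimal place, 2.52 → 2 decimal places; limit is 1.
Rounded to 1 decimal place: 7.3 mol.

7.3 mol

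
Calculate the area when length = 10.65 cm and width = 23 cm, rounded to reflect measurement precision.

area = 10.65 cm × 23 cm = 244.95 cm².
10.65 has 4 significant figures; 23 has 2.
Division/multiplication keeps the fewest: 2 significant figures.
Rounded: 2.4 × 10^2 cm².

2.4 × 10^2 cm²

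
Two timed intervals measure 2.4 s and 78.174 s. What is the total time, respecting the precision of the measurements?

80.6 s

2.4 s + 78.174 s = 80.574 s.
Addition/subtraction keeps the fewest decimal places: 2.4 → 1 decimal place, 78.174 → 3 decimal places; limit is 1.
Rounded to 1 decimal place: 80.6 s.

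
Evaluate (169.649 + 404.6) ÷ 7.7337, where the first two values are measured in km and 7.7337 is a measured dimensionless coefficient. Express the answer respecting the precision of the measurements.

74.25 km

169.649 km + 404.6 km = 574.249 km; the sum is limited to 1 decimal place (4 s.f.).
Carrying full precision, 574.249 ÷ 7.7337 = 74.2528155993… km; 7.7337 has 5 s.f., so the result keeps min(4, 5) = 4 s.f.
Rounded to 4 significant figures: 74.25 km.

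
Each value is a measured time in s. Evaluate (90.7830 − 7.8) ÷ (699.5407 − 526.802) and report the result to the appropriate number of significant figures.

0.480

90.7830 − 7.8 = 82.9830, limited to 1 d.p. → 3 s.f.; 699.5407 − 526.802 = 172.7387, limited to 3 d.p. → 6 s.f.
Carrying full precision, 82.9830 ÷ 172.7387 = 0.480396112741…; keep min(3, 6) = 3 s.f.
Rounded to 3 significant figures: 0.480.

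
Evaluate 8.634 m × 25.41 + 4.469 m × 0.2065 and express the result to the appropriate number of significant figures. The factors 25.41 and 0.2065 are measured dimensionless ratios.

8.634 × 25.41 = 219.38994 → 219.4 m (4 s.f., last digit at the 10^-1 place).
4.469 × 0.2065 = 0.9228485 → 0.9228 m (4 s.f., last digit at the 10^-4 place).
Sum: 220.3127885 m; keep the coarser place, 10^-1.
Result: 220.3 m.

220.3 m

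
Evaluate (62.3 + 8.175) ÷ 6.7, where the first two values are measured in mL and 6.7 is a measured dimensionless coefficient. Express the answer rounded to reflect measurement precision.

11 mL

62.3 mL + 8.175 mL = 70.475 mL; the sum is limited to 1 decimal place (3 s.f.).
Carrying full precision, 70.475 ÷ 6.7 = 10.5186567164… mL; 6.7 has 2 s.f., so the result keeps min(3, 2) = 2 s.f.
Rounded to 2 significant figures: 11 mL.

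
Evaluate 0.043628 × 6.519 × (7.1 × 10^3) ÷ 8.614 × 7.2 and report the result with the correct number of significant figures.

1.7 × 10^3

0.043628 × 6.519 × (7.1 × 10^3) ÷ 8.614 × 7.2 = 1687.84384071…
Multiplication/division keeps the fewest significant figures: 0.043628 → 5 s.f., 6.519 → 4 s.f., 7.1 × 10^3 → 2 s.f., 8.614 → 4 s.f., 7.2 → 2 s.f.; limit is 2.
Rounded to 2 significant figures: 1.7 × 10^3.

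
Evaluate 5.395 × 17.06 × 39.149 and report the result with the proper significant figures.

5.395 × 17.06 × 39.149 = 3603.2230663
Multiplication/division keeps the fewest significant figures: 5.395 → 4 s.f., 17.06 → 4 s.f., 39.149 → 5 s.f.; limit is 4.
Rounded to 4 significant figures: 3603.

3603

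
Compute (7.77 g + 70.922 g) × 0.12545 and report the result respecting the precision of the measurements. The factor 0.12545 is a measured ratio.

9.872 g

7.77 g + 70.922 g = 78.692 g; the sum is limited to 2 decimal places (4 s.f.).
Carrying full precision, 78.692 × 0.12545 = 9.8719114 g; 0.12545 has 5 s.f., so the result keeps min(4, 5) = 4 s.f.
Rounded to 4 significant figures: 9.872 g.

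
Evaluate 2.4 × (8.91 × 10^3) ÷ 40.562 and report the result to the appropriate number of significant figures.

2.4 × (8.91 × 10^3) ÷ 40.562 = 527.192939204…
Multiplication/division keeps the fewest significant figures: 2.4 → 2 s.f., 8.91 × 10^3 → 3 s.f., 40.562 → 5 s.f.; limit is 2.
Rounded to 2 significant figures: 5.3 × 10^2.

5.3 × 10^2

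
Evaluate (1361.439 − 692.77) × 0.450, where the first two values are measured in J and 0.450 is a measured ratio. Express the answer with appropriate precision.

301 J

1361.439 J − 692.77 J = 668.669 J; the difference is limited to 2 decimal places (5 s.f.).
Carrying full precision, 668.669 × 0.450 = 300.90105 J; 0.450 has 3 s.f., so the result keeps min(5, 3) = 3 s.f.
Rounded to 3 significant figures: 301 J.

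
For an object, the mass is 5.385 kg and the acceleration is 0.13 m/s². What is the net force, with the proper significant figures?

net force = 5.385 kg × 0.13 m/s² = 0.70005 N.
5.385 has 4 significant figures; 0.13 has 2.
Division/multiplication keeps the fewest: 2 significant figures.
Rounded: 0.70 N.

0.70 N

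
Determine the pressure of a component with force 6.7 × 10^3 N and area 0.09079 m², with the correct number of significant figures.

7.4 × 10^4 Pa

pressure = 6.7 × 10^3 N ÷ 0.09079 m² = 73796.6736425… Pa.
6.7 × 10^3 has 2 significant figures; 0.09079 has 4.
Division/multiplication keeps the fewest: 2 significant figures.
Rounded: 7.4 × 10^4 Pa.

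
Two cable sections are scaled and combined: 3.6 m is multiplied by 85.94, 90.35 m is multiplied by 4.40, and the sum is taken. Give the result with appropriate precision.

3.6 × 85.94 = 309.384 → 3.1 × 10² m (2 s.f., last digit at the 10^1 place).
90.35 × 4.40 = 397.54 → 3.98 × 10² m (3 s.f., last digit at the 10^0 place).
Sum: 706.924 m; keep the coarser place, 10^1.
Result: 7.1 × 10² m.

7.1 × 10² m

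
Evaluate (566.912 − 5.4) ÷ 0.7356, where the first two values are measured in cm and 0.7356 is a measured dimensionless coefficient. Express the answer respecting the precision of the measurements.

566.912 cm − 5.4 cm = 561.512 cm; the difference is limited to 1 decimal place (4 s.f.).
Carrying full precision, 561.512 ÷ 0.7356 = 763.338771071… cm; 0.7356 has 4 s.f., so the result keeps min(4, 4) = 4 s.f.
Rounded to 4 significant figures: 763.3 cm.

763.3 cm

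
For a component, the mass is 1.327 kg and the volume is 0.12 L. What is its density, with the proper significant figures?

density = 1.327 kg ÷ 0.12 L = 11.0583333333… kg/L.
1.327 has 4 significant figures; 0.12 has 2.
Division/multiplication keeps the fewest: 2 significant figures.
Rounded: 11 kg/L.

11 kg/L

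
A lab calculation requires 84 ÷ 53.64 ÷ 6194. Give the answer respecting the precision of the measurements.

2.5 × 10^-4

84 ÷ 53.64 ÷ 6194 = 0.000252824592465…
Multiplication/division keeps the fewest significant figures: 84 → 2 s.f., 53.64 → 4 s.f., 6194 → 4 s.f.; limit is 2.
Rounded to 2 significant figures: 2.5 × 10^-4.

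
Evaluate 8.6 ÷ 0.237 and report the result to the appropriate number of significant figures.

8.6 ÷ 0.237 = 36.2869198312…
Multiplication/division keeps the fewest significant figures: 8.6 → 2 s.f., 0.237 → 3 s.f.; limit is 2.
Rounded to 2 significant figures: 36.

36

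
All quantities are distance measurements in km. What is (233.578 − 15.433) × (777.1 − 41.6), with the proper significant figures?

1.604 × 10⁵ km²

233.578 − 15.433 = 218.145, limited to 3 d.p. → 6 s.f.; 777.1 − 41.6 = 735.5, limited to 1 d.p. → 4 s.f.
Carrying full precision, 218.145 × 735.5 = 160445.6475; keep min(6, 4) = 4 s.f.
Rounded to 4 significant figures: 1.604 × 10⁵ km².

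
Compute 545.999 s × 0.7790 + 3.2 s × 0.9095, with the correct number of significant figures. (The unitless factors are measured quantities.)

428.2 s

545.999 × 0.7790 = 425.333221 → 425.3 s (4 s.f., last digit at the 10^-1 place).
3.2 × 0.9095 = 2.9104 → 2.9 s (2 s.f., last digit at the 10^-1 place).
Sum: 428.243621 s; keep the coarser place, 10^-1.
Result: 428.2 s.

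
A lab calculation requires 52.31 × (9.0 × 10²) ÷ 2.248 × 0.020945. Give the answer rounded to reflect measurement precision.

52.31 × (9.0 × 10²) ÷ 2.248 × 0.020945 = 438.643084964…
Multiplication/division keeps the fewest significant figures: 52.31 → 4 s.f., 9.0 × 10² → 2 s.f., 2.248 → 4 s.f., 0.020945 → 5 s.f.; limit is 2.
Rounded to 2 significant figures: 4.4 × 10².

4.4 × 10²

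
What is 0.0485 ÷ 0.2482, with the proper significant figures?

0.195

0.0485 ÷ 0.2482 = 0.195406929895…
Multiplication/division keeps the fewest significant figures: 0.0485 → 3 s.f., 0.2482 → 4 s.f.; limit is 3.
Rounded to 3 significant figures: 0.195.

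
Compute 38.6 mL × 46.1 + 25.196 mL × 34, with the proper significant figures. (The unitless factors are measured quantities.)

38.6 × 46.1 = 1779.46 → 1.78 × 10³ mL (3 s.f., last digit at the 10^1 place).
25.196 × 34 = 856.664 → 8.6 × 10² mL (2 s.f., last digit at the 10^1 place).
Sum: 2636.124 mL; keep the coarser place, 10^1.
Result: 2.64 × 10³ mL.

2.64 × 10³ mL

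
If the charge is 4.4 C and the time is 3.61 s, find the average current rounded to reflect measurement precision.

average current = 4.4 C ÷ 3.61 s = 1.2188365651… A.
4.4 has 2 significant figures; 3.61 has 3.
Division/multiplication keeps the fewest: 2 significant figures.
Rounded: 1.2 A.

1.2 A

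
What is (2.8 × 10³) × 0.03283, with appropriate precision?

92

(2.8 × 10³) × 0.03283 = 91.924
Multiplication/division keeps the fewest significant figures: 2.8 × 10³ → 2 s.f., 0.03283 → 4 s.f.; limit is 2.
Rounded to 2 significant figures: 92.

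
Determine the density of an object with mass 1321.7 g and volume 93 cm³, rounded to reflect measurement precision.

density = 1321.7 g ÷ 93 cm³ = 14.211827957… g/cm³.
1321.7 has 5 significant figures; 93 has 2.
Division/multiplication keeps the fewest: 2 significant figures.
Rounded: 14 g/cm³.

14 g/cm³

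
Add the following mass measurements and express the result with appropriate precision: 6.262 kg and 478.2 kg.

6.262 kg + 478.2 kg = 484.462 kg.
Addition/subtraction keeps the fewest decimal places: 6.262 → 3 decimal places, 478.2 → 1 decimal place; limit is 1.
Rounded to 1 decimal place: 484.5 kg.

484.5 kg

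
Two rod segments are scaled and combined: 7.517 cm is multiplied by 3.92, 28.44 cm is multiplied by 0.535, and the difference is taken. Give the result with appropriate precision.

7.517 × 3.92 = 29.46664 → 29.5 cm (3 s.f., last digit at the 10^-1 place).
28.44 × 0.535 = 15.2154 → 15.2 cm (3 s.f., last digit at the 10^-1 place).
Difference: 14.25124 cm; keep the coarser place, 10^-1.
Result: 14.3 cm.

14.3 cm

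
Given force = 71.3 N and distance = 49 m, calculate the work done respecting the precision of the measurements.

work done = 71.3 N × 49 m = 3493.7 J.
71.3 has 3 significant figures; 49 has 2.
Division/multiplication keeps the fewest: 2 significant figures.
Rounded: 3.5 × 10³ J.

3.5 × 10³ J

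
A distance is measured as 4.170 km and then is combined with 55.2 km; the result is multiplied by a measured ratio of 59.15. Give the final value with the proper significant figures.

3.51 × 10^3 km

4.170 km + 55.2 km = 59.370 km; the sum is limited to 1 decimal place (3 s.f.).
Carrying full precision, 59.370 × 59.15 = 3511.7355 km; 59.15 has 4 s.f., so the result keeps min(3, 4) = 3 s.f.
Rounded to 3 significant figures: 3.51 × 10^3 km.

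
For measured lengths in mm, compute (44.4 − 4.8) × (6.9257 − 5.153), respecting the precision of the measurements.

70.2 mm²

44.4 − 4.8 = 39.6, limited to 1 d.p. → 3 s.f.; 6.9257 − 5.153 = 1.7727, limited to 3 d.p. → 4 s.f.
Carrying full precision, 39.6 × 1.7727 = 70.19892; keep min(3, 4) = 3 s.f.
Rounded to 3 significant figures: 70.2 mm².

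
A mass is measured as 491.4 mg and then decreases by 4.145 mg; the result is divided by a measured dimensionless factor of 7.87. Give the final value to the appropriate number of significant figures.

61.9 mg

491.4 mg − 4.145 mg = 487.255 mg; the difference is limited to 1 decimal place (4 s.f.).
Carrying full precision, 487.255 ÷ 7.87 = 61.9129606099… mg; 7.87 has 3 s.f., so the result keeps min(4, 3) = 3 s.f.
Rounded to 3 significant figures: 61.9 mg.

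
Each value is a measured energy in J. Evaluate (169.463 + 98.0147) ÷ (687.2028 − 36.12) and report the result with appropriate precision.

169.463 + 98.0147 = 267.4777, limited to 3 d.p. → 6 s.f.; 687.2028 − 36.12 = 651.0828, limited to 2 d.p. → 5 s.f.
Carrying full precision, 267.4777 ÷ 651.0828 = 0.410819791277…; keep min(6, 5) = 5 s.f.
Rounded to 5 significant figures: 0.41082.

0.41082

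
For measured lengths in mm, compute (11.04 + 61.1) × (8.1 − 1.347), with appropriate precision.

4.9 × 10² mm²

11.04 + 61.1 = 72.14, limited to 1 d.p. → 3 s.f.; 8.1 − 1.347 = 6.753, limited to 1 d.p. → 2 s.f.
Carrying full precision, 72.14 × 6.753 = 487.16142; keep min(3, 2) = 2 s.f.
Rounded to 2 significant figures: 4.9 × 10² mm².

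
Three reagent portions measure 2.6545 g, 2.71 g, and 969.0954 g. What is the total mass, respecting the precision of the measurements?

2.6545 g + 2.71 g + 969.0954 g = 974.4599 g.
Addition/subtraction keeps the fewest decimal places: 2.6545 → 4 decimal places, 2.71 → 2 decimal places, 969.0954 → 4 decimal places; limit is 2.
Rounded to 2 decimal places: 974.46 g.

974.46 g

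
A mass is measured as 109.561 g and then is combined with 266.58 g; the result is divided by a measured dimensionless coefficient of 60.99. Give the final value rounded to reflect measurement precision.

109.561 g + 266.58 g = 376.141 g; the sum is limited to 2 decimal places (5 s.f.).
Carrying full precision, 376.141 ÷ 60.99 = 6.16725692737… g; 60.99 has 4 s.f., so the result keeps min(5, 4) = 4 s.f.
Rounded to 4 significant figures: 6.167 g.

6.167 g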